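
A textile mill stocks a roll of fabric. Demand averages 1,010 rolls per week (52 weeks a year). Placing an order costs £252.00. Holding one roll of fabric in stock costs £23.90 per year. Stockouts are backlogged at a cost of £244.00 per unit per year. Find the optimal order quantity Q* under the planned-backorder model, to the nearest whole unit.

Annual demand D = 1,010 × 52 = 52,520.
With planned backorders, Q* = √(2DS/H) · √((H+B)/B).
√(2DS/H) = √(2 × 52,520 × 252 / 23.9) = 1052.395.
√((H+B)/B) = √((23.9+244)/244) = 1.0478.
Q* ≈ 1102.732.

Q* ≈ 1,103 rolls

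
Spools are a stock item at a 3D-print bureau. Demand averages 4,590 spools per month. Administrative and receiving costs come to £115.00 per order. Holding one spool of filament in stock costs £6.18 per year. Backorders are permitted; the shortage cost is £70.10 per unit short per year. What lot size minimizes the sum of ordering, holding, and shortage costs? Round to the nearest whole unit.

Annual demand D = 4,590 × 12 = 55,080.
With planned backorders, Q* = √(2DS/H) · √((H+B)/B).
√(2DS/H) = √(2 × 55,080 × 115 / 6.18) = 1431.748.
√((H+B)/B) = √((6.18+70.1)/70.1) = 1.0431.
Q* ≈ 1493.527.

Q* ≈ 1,494 spools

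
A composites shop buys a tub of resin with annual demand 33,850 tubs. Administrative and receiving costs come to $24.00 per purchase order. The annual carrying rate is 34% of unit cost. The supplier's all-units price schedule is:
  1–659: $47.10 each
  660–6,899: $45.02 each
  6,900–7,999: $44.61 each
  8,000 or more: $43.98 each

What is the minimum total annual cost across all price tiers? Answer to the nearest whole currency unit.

Holding cost per unit per year at price C is H = 0.34·C.
Candidates are each tier's EOQ (if it falls in that tier) and each price-break quantity.
EOQ at $47.10 = 318.5 (feasible in tier 1): TC = 33,850×$47.10 + (33,850/318.5)×24 + (318.5/2)×0.34×$47.10 = $1,599,435.94.
EOQ at $45.02 = 325.8 < 660, so use break Q=660: TC = 33,850×$45.02 + (33,850/660.0)×24 + (660.0/2)×0.34×$45.02 = $1,530,209.15.
EOQ at $44.61 = 327.3 < 6900, so use break Q=6900: TC = 33,850×$44.61 + (33,850/6900.0)×24 + (6900.0/2)×0.34×$44.61 = $1,562,493.77.
EOQ at $43.98 = 329.6 < 8000, so use break Q=8000: TC = 33,850×$43.98 + (33,850/8000.0)×24 + (8000.0/2)×0.34×$43.98 = $1,548,637.35.
Lowest total cost among the candidates is at Q = 660.0.

TC* ≈ $1,530,209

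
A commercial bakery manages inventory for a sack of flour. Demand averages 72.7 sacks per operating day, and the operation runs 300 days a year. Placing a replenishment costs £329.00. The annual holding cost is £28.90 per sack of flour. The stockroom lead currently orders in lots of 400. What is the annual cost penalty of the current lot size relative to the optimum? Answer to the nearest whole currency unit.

Extra cost ≈ £3,353 per year

Annual demand D = 72.7 × 300 = 21,810.
EOQ = √(2DS/H) = √(2 × 21,810 × 329 / 28.9) ≈ 704.68.
Cost at Q* = (D/Q*)S + (Q*/2)H = √(2DSH) ≈ £20,365.25.
Cost at Q = 400: (21,810/400)×329 + (400/2)×28.9 = £17,938.72 + £5,780.00 = £23,718.72.
Excess = £23,718.72 − £20,365.25 = £3,353.48.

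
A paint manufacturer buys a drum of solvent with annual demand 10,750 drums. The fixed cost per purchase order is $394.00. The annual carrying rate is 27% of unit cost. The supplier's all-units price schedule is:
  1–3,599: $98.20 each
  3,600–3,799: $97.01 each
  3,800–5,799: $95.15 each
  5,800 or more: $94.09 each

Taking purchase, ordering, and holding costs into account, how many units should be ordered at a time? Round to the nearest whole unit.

Q* ≈ 565 drums

Holding cost per unit per year at price C is H = 0.27·C.
For each price level, check whether its EOQ is feasible; otherwise the best quantity at that price is the breakpoint.
EOQ at $98.20 = 565.2 (feasible in tier 1): TC = 10,750×$98.20 + (10,750/565.2)×394 + (565.2/2)×0.27×$98.20 = $1,070,636.66.
EOQ at $97.01 = 568.7 < 3600, so use break Q=3600: TC = 10,750×$97.01 + (10,750/3600.0)×394 + (3600.0/2)×0.27×$97.01 = $1,091,180.89.
EOQ at $95.15 = 574.2 < 3800, so use break Q=3800: TC = 10,750×$95.15 + (10,750/3800.0)×394 + (3800.0/2)×0.27×$95.15 = $1,072,789.06.
EOQ at $94.09 = 577.4 < 5800, so use break Q=5800: TC = 10,750×$94.09 + (10,750/5800.0)×394 + (5800.0/2)×0.27×$94.09 = $1,085,870.23.
Lowest total cost is $1,070,636.66 at Q = 565.2.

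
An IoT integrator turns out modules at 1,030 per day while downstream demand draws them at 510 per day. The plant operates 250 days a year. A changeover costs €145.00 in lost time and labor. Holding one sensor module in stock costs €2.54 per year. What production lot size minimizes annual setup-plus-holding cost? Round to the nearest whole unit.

Annual demand D = 510 × 250 = 127,500.
Production build-up factor (1 − d/p) = 1 − 510/1,030 = 0.5049.
Q* = √(2DS / (H(1 − d/p))) = √(2 × 127,500 × 145 / (2.54 × 0.5049)).
= √(36,975,000 / 1.2823) ≈ 5369.751.

Q* ≈ 5,370 modules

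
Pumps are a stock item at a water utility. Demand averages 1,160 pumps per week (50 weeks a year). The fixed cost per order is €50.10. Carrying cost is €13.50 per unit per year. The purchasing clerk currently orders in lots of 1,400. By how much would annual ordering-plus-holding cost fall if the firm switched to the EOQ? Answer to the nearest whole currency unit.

Annual demand D = 1,160 × 50 = 58,000.
EOQ = √(2DS/H) = √(2 × 58,000 × 50.1 / 13.5) ≈ 656.12.
Cost at Q* = (D/Q*)S + (Q*/2)H = √(2DSH) ≈ €8,857.57.
Cost at Q = 1,400: (58,000/1,400)×50.1 + (1,400/2)×13.5 = €2,075.57 + €9,450.00 = €11,525.57.
Excess = €11,525.57 − €8,857.57 = €2,668.00.

Extra cost ≈ €2,668 per year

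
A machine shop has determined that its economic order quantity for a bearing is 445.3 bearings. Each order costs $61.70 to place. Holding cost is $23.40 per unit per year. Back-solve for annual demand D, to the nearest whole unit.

Squaring Q* = √(2DS/H) gives Q*² = 2DS/H.
From Q* = √(2DS/H): D = Q*²H / (2S) = 445.3² × 23.4 / (2 × 61.7) = 37601.579.

D ≈ 37,602 bearings per year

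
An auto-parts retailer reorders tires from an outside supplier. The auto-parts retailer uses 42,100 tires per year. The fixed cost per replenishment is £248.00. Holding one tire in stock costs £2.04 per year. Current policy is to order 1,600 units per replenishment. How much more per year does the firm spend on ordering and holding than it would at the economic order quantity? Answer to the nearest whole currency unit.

Extra cost ≈ £1,631 per year

EOQ = √(2DS/H) = √(2 × 42,100 × 248 / 2.04) ≈ 3199.39.
Cost at Q* = (D/Q*)S + (Q*/2)H = √(2DSH) ≈ £6,526.75.
Cost at Q = 1,600: (42,100/1,600)×248 + (1,600/2)×2.04 = £6,525.50 + £1,632.00 = £8,157.50.
Excess = £8,157.50 − £6,526.75 = £1,630.75.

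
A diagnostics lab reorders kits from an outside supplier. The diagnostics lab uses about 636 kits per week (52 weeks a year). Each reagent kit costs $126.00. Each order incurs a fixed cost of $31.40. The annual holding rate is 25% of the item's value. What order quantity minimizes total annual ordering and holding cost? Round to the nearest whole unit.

Annual demand D = 636 × 52 = 33,072.
Holding cost H = 0.25 × $126.00 = $31.5000 per unit per year.
EOQ = √(2DS / H) = √(2 × 33,072 × 31.4 / 31.5).
= √(2,076,921.6 / 31.5) = √65,934.019 ≈ 256.776.

Q* ≈ 257 kits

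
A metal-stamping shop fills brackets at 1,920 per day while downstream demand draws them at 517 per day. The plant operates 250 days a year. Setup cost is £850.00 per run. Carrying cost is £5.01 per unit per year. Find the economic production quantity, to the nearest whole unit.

Annual demand D = 517 × 250 = 129,250.
Production build-up factor (1 − d/p) = 1 − 517/1,920 = 0.7307.
Q* = √(2DS / (H(1 − d/p))) = √(2 × 129,250 × 850 / (5.01 × 0.7307)).
= √(219,725,000 / 3.661) ≈ 7747.162.

Q* ≈ 7,747 brackets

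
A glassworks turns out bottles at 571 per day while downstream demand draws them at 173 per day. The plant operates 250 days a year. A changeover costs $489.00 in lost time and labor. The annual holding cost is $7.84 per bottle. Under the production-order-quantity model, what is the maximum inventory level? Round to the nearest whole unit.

I_max ≈ 1,939 bottles

Annual demand D = 173 × 250 = 43,250.
Production build-up factor (1 − d/p) = 1 − 173/571 = 0.6970.
Q* = √(2DS / (H(1 − d/p))) = √(2 × 43,250 × 489 / (7.84 × 0.6970)).
= √(42,298,500 / 5.4647) ≈ 2782.153.
Maximum inventory = Q*(1 − d/p) = 2782.153 × 0.6970 ≈ 1939.224.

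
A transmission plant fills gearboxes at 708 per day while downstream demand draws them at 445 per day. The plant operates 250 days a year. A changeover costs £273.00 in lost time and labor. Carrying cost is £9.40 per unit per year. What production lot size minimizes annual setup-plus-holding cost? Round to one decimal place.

Annual demand D = 445 × 250 = 111,250.
Production build-up factor (1 − d/p) = 1 − 445/708 = 0.3715.
Q* = √(2DS / (H(1 − d/p))) = √(2 × 111,250 × 273 / (9.4 × 0.3715)).
= √(60,742,500 / 3.4918) ≈ 4170.817.

Q* ≈ 4,170.8 gearboxes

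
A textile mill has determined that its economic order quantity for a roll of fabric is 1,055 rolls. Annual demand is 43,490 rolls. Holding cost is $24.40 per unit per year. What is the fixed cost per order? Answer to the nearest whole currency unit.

The basic EOQ model gives Q* = √(2DS/H); rearrange for the unknown.
From Q* = √(2DS/H): S = Q*²H / (2D) = 1,055² × 24.4 / (2 × 43,490) = 312.2305.

S ≈ $312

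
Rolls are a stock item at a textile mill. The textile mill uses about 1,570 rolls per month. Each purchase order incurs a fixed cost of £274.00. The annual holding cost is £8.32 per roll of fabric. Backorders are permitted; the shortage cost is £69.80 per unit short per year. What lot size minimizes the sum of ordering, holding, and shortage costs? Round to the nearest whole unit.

Q* ≈ 1,178 rolls

Annual demand D = 1,570 × 12 = 18,840.
With planned backorders, Q* = √(2DS/H) · √((H+B)/B).
√(2DS/H) = √(2 × 18,840 × 274 / 8.32) = 1113.959.
√((H+B)/B) = √((8.32+69.8)/69.8) = 1.0579.
Q* ≈ 1178.481.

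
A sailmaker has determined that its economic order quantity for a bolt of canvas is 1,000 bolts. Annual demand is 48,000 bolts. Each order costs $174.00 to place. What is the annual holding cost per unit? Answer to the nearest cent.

H ≈ $16.70

Squaring Q* = √(2DS/H) gives Q*² = 2DS/H.
From Q* = √(2DS/H): H = 2DS / Q*² = 2 × 48,000 × 174 / 1,000² = 16.7040.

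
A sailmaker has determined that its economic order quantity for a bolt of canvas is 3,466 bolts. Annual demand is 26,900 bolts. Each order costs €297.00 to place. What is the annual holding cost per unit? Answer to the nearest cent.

H ≈ €1.33

Squaring Q* = √(2DS/H) gives Q*² = 2DS/H.
From Q* = √(2DS/H): H = 2DS / Q*² = 2 × 26,900 × 297 / 3,466² = 1.3301.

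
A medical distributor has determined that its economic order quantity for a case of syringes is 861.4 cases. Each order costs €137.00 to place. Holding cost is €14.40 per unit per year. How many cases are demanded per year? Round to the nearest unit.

The basic EOQ model gives Q* = √(2DS/H); rearrange for the unknown.
From Q* = √(2DS/H): D = Q*²H / (2S) = 861.4² × 14.4 / (2 × 137) = 38996.144.

D ≈ 38,996 cases per year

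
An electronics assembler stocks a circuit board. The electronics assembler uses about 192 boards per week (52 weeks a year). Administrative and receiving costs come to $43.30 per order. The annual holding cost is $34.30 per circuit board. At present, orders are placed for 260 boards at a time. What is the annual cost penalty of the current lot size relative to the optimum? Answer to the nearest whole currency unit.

Annual demand D = 192 × 52 = 9,984.
EOQ = √(2DS/H) = √(2 × 9,984 × 43.3 / 34.3) ≈ 158.77.
Cost at Q* = (D/Q*)S + (Q*/2)H = √(2DSH) ≈ $5,445.76.
Cost at Q = 260: (9,984/260)×43.3 + (260/2)×34.3 = $1,662.72 + $4,459.00 = $6,121.72.
Excess = $6,121.72 − $5,445.76 = $675.96.

Extra cost ≈ $676 per year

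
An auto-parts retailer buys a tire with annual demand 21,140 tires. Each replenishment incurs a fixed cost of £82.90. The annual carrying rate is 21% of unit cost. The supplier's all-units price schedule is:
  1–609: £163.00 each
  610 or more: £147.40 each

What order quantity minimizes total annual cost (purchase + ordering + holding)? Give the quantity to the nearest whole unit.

Holding cost per unit per year at price C is H = 0.21·C.
Evaluate total cost at each tier's feasible EOQ or, if the EOQ is below the tier, at the tier's minimum quantity.
EOQ at £163.00 = 320.0 (feasible in tier 1): TC = 21,140×£163.00 + (21,140/320.0)×82.9 + (320.0/2)×0.21×£163.00 = £3,456,773.38.
EOQ at £147.40 = 336.5 < 610, so use break Q=610: TC = 21,140×£147.40 + (21,140/610.0)×82.9 + (610.0/2)×0.21×£147.40 = £3,128,349.93.
Lowest total cost is £3,128,349.93 at Q = 610.0.

Q* ≈ 610 tires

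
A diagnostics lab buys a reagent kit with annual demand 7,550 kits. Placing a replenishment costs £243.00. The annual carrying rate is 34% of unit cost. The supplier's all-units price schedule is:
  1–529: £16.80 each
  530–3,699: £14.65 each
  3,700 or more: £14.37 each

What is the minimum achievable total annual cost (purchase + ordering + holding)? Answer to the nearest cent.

TC* ≈ £114,882.64

Holding cost per unit per year at price C is H = 0.34·C.
Candidates are each tier's EOQ (if it falls in that tier) and each price-break quantity.
Tier 1 (£16.80): EOQ = 801.5 exceeds tier's upper bound 529, so this tier is dominated.
EOQ at £14.65 = 858.3 (feasible in tier 2): TC = 7,550×£14.65 + (7,550/858.3)×243 + (858.3/2)×0.34×£14.65 = £114,882.64.
EOQ at £14.37 = 866.6 < 3700, so use break Q=3700: TC = 7,550×£14.37 + (7,550/3700.0)×243 + (3700.0/2)×0.34×£14.37 = £118,028.08.
Lowest total cost among the candidates is at Q = 858.3.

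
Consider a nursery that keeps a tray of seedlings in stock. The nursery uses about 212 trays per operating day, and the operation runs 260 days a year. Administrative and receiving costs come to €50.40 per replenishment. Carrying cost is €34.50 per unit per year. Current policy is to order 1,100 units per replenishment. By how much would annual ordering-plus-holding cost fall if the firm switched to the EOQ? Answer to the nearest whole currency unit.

Annual demand D = 212 × 260 = 55,120.
EOQ = √(2DS/H) = √(2 × 55,120 × 50.4 / 34.5) ≈ 401.31.
Cost at Q* = (D/Q*)S + (Q*/2)H = √(2DSH) ≈ €13,845.05.
Cost at Q = 1,100: (55,120/1,100)×50.4 + (1,100/2)×34.5 = €2,525.50 + €18,975.00 = €21,500.50.
Excess = €21,500.50 − €13,845.05 = €7,655.45.

Extra cost ≈ €7,655 per year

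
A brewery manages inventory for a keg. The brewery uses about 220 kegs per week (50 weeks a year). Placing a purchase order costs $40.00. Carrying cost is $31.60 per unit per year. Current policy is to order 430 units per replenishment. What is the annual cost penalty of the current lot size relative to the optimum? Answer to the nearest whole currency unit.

Annual demand D = 220 × 50 = 11,000.
EOQ = √(2DS/H) = √(2 × 11,000 × 40 / 31.6) ≈ 166.88.
Cost at Q* = (D/Q*)S + (Q*/2)H = √(2DSH) ≈ $5,273.33.
Cost at Q = 430: (11,000/430)×40 + (430/2)×31.6 = $1,023.26 + $6,794.00 = $7,817.26.
Excess = $7,817.26 − $5,273.33 = $2,543.93.

Extra cost ≈ $2,544 per year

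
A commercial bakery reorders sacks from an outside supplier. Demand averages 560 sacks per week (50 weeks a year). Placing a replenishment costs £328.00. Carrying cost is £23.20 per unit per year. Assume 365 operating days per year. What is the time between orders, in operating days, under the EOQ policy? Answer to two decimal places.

T ≈ 11.60 days

Annual demand D = 560 × 50 = 28,000.
Q* = √(2DS/H) = √(2 × 28,000 × 328 / 23.2) ≈ 889.79.
Cycle time = Q*/D × 365 = 889.79 / 28,000 × 365 ≈ 11.599 days.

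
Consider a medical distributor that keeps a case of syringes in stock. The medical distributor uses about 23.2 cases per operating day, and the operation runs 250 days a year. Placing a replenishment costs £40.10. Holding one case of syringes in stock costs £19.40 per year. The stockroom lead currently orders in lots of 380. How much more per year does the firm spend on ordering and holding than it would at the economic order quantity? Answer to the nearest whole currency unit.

Annual demand D = 23.2 × 250 = 5,800.
EOQ = √(2DS/H) = √(2 × 5,800 × 40.1 / 19.4) ≈ 154.85.
Cost at Q* = (D/Q*)S + (Q*/2)H = √(2DSH) ≈ £3,004.01.
Cost at Q = 380: (5,800/380)×40.1 + (380/2)×19.4 = £612.05 + £3,686.00 = £4,298.05.
Excess = £4,298.05 − £3,004.01 = £1,294.04.

Extra cost ≈ £1,294 per year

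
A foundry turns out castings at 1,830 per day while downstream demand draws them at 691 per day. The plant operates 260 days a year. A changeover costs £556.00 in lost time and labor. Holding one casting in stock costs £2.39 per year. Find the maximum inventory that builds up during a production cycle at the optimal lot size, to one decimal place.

Annual demand D = 691 × 260 = 179,660.
Production build-up factor (1 − d/p) = 1 − 691/1,830 = 0.6224.
Q* = √(2DS / (H(1 − d/p))) = √(2 × 179,660 × 556 / (2.39 × 0.6224)).
= √(199,781,920 / 1.4875) ≈ 11588.916.
Maximum inventory = Q*(1 − d/p) = 11588.916 × 0.6224 ≈ 7212.992.

I_max ≈ 7,213.0 castings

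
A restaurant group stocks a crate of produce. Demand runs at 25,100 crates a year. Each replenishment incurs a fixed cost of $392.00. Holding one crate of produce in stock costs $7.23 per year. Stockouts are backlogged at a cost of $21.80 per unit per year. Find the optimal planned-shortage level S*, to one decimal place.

S* ≈ 474.1 crates

With planned backorders, Q* = √(2DS/H) · √((H+B)/B).
√(2DS/H) = √(2 × 25,100 × 392 / 7.23) = 1649.779.
√((H+B)/B) = √((7.23+21.8)/21.8) = 1.1540.
Q* ≈ 1903.799.
S* = Q* · H/(H+B) = 1903.799 × 7.23/29.03 ≈ 474.146.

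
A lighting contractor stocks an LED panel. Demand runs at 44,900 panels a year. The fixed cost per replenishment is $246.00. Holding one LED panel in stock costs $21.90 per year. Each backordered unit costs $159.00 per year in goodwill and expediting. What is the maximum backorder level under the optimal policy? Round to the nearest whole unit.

S* ≈ 130 panels

With planned backorders, Q* = √(2DS/H) · √((H+B)/B).
√(2DS/H) = √(2 × 44,900 × 246 / 21.9) = 1004.347.
√((H+B)/B) = √((21.9+159)/159) = 1.0666.
Q* ≈ 1071.283.
S* = Q* · H/(H+B) = 1071.283 × 21.9/180.9 ≈ 129.691.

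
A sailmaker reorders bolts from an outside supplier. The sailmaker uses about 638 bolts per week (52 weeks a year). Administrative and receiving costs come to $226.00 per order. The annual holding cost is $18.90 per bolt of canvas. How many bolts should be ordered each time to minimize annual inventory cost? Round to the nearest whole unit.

Annual demand D = 638 × 52 = 33,176.
EOQ = √(2DS / H) = √(2 × 33,176 × 226 / 18.9).
= √(14,995,552 / 18.9) = √793,415.4497 ≈ 890.739.

Q* ≈ 891 bolts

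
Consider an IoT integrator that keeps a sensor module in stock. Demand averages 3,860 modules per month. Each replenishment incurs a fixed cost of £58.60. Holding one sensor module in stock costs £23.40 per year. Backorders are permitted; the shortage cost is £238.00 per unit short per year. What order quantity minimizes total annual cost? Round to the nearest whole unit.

Annual demand D = 3,860 × 12 = 46,320.
With planned backorders, Q* = √(2DS/H) · √((H+B)/B).
√(2DS/H) = √(2 × 46,320 × 58.6 / 23.4) = 481.660.
√((H+B)/B) = √((23.4+238)/238) = 1.0480.
Q* ≈ 504.783.

Q* ≈ 505 modules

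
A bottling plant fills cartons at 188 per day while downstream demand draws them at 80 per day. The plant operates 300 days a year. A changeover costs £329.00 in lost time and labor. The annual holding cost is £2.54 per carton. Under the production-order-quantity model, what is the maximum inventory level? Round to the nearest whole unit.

I_max ≈ 1,890 cartons

Annual demand D = 80 × 300 = 24,000.
Production build-up factor (1 − d/p) = 1 − 80/188 = 0.5745.
Q* = √(2DS / (H(1 − d/p))) = √(2 × 24,000 × 329 / (2.54 × 0.5745)).
= √(15,792,000 / 1.4591) ≈ 3289.794.
Maximum inventory = Q*(1 − d/p) = 3289.794 × 0.5745 ≈ 1889.882.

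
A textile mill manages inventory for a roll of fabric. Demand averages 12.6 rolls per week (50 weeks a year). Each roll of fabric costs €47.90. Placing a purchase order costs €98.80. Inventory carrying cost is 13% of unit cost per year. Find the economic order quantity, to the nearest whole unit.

Q* ≈ 141 rolls

Annual demand D = 12.6 × 50 = 630.
Holding cost H = 0.13 × €47.90 = €6.2270 per unit per year.
EOQ = √(2DS / H) = √(2 × 630 × 98.8 / 6.227).
= √(124,488 / 6.227) = √19,991.6493 ≈ 141.392.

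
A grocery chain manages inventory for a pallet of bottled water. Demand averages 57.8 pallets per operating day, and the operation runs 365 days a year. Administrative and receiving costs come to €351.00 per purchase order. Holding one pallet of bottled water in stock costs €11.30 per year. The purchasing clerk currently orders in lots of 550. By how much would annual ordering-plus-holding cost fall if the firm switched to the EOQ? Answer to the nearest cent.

Annual demand D = 57.8 × 365 = 21,097.
EOQ = √(2DS/H) = √(2 × 21,097 × 351 / 11.3) ≈ 1144.83.
Cost at Q* = (D/Q*)S + (Q*/2)H = √(2DSH) ≈ €12,936.54.
Cost at Q = 550: (21,097/550)×351 + (550/2)×11.3 = €13,463.72 + €3,107.50 = €16,571.22.
Excess = €16,571.22 − €12,936.54 = €3,634.68.

Extra cost ≈ €3,634.68 per year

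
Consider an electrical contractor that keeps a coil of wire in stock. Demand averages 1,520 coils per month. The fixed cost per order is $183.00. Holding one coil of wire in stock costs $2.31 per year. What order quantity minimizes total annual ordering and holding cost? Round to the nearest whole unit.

Annual demand D = 1,520 × 12 = 18,240.
EOQ = √(2DS / H) = √(2 × 18,240 × 183 / 2.31).
= √(6,675,840 / 2.31) = √2,889,974.026 ≈ 1699.992.

Q* ≈ 1,700 coils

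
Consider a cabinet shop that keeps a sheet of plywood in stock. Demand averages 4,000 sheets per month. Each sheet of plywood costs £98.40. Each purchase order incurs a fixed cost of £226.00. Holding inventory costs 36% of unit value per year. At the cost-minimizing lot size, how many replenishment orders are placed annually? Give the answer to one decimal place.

N ≈ 61.3 orders per year

Annual demand D = 4,000 × 12 = 48,000.
Holding cost H = 0.36 × £98.40 = £35.4240 per unit per year.
The optimal lot size = √(2DS/H) = √(2 × 48,000 × 226 / 35.424) ≈ 782.60.
Orders per year = D / Q* = 48,000 / 782.60 ≈ 61.334.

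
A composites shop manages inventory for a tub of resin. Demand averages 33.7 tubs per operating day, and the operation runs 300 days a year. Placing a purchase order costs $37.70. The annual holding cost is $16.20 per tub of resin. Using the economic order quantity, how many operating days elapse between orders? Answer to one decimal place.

T ≈ 6.4 days

Annual demand D = 33.7 × 300 = 10,110.
EOQ = √(2DS/H) = √(2 × 10,110 × 37.7 / 16.2) ≈ 216.92.
Cycle time = Q*/D × 300 = 216.92 / 10,110 × 300 ≈ 6.437 days.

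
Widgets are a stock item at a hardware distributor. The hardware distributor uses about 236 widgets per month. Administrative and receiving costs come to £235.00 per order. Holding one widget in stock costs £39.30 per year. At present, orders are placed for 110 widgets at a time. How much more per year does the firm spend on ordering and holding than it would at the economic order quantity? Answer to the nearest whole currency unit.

Annual demand D = 236 × 12 = 2,832.
EOQ = √(2DS/H) = √(2 × 2,832 × 235 / 39.3) ≈ 184.03.
Cost at Q* = (D/Q*)S + (Q*/2)H = √(2DSH) ≈ £7,232.56.
Cost at Q = 110: (2,832/110)×235 + (110/2)×39.3 = £6,050.18 + £2,161.50 = £8,211.68.
Excess = £8,211.68 − £7,232.56 = £979.13.

Extra cost ≈ £979 per year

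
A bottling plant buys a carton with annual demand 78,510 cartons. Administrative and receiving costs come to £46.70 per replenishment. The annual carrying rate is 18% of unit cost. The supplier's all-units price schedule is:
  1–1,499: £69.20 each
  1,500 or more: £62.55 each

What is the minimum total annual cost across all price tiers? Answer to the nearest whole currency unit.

Holding cost per unit per year at price C is H = 0.18·C.
For each price level, check whether its EOQ is feasible; otherwise the best quantity at that price is the breakpoint.
EOQ at £69.20 = 767.3 (feasible in tier 1): TC = 78,510×£69.20 + (78,510/767.3)×46.7 + (767.3/2)×0.18×£69.20 = £5,442,449.08.
EOQ at £62.55 = 807.0 < 1500, so use break Q=1500: TC = 78,510×£62.55 + (78,510/1500.0)×46.7 + (1500.0/2)×0.18×£62.55 = £4,921,689.03.
Lowest total cost among the candidates is at Q = 1500.0.

TC* ≈ £4,921,689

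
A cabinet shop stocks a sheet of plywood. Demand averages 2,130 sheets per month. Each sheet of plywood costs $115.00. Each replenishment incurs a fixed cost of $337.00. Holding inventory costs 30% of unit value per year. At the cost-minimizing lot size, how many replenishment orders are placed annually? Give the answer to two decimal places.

N ≈ 36.17 orders per year

Annual demand D = 2,130 × 12 = 25,560.
Holding cost H = 0.30 × $115.00 = $34.5000 per unit per year.
EOQ = √(2DS/H) = √(2 × 25,560 × 337 / 34.5) ≈ 706.64.
Orders per year = D / Q* = 25,560 / 706.64 ≈ 36.171.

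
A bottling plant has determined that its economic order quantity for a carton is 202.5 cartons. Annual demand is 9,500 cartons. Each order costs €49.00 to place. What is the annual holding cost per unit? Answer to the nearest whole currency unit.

The basic EOQ model gives Q* = √(2DS/H); rearrange for the unknown.
From Q* = √(2DS/H): H = 2DS / Q*² = 2 × 9,500 × 49 / 202.5² = 22.7039.

H ≈ €23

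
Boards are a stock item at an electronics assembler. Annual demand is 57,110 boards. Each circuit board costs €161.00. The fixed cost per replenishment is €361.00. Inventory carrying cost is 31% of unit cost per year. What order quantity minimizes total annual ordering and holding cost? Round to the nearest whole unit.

Q* ≈ 909 boards

Holding cost H = 0.31 × €161.00 = €49.9100 per unit per year.
EOQ = √(2DS / H) = √(2 × 57,110 × 361 / 49.91).
= √(41,233,420 / 49.91) = √826,155.4799 ≈ 908.931.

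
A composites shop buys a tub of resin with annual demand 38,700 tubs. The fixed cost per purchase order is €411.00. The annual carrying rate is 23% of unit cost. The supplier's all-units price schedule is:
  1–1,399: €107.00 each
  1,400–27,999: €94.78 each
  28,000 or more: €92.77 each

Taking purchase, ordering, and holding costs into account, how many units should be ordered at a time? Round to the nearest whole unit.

Holding cost per unit per year at price C is H = 0.23·C.
Candidates are each tier's EOQ (if it falls in that tier) and each price-break quantity.
EOQ at €107.00 = 1136.9 (feasible in tier 1): TC = 38,700×€107.00 + (38,700/1136.9)×411 + (1136.9/2)×0.23×€107.00 = €4,168,879.97.
EOQ at €94.78 = 1208.0 < 1400, so use break Q=1400: TC = 38,700×€94.78 + (38,700/1400.0)×411 + (1400.0/2)×0.23×€94.78 = €3,694,606.79.
EOQ at €92.77 = 1221.0 < 28000, so use break Q=28000: TC = 38,700×€92.77 + (38,700/28000.0)×411 + (28000.0/2)×0.23×€92.77 = €3,889,486.46.
Lowest total cost is €3,694,606.79 at Q = 1400.0.

Q* ≈ 1,400 tubs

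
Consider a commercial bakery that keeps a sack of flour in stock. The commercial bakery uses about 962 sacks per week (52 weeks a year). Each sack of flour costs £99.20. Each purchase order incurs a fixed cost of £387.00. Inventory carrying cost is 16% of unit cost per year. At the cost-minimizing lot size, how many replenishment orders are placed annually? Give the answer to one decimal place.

Annual demand D = 962 × 52 = 50,024.
Holding cost H = 0.16 × £99.20 = £15.8720 per unit per year.
Q* = √(2DS/H) = √(2 × 50,024 × 387 / 15.872) ≈ 1561.87.
Orders per year = D / Q* = 50,024 / 1561.87 ≈ 32.028.

N ≈ 32.0 orders per year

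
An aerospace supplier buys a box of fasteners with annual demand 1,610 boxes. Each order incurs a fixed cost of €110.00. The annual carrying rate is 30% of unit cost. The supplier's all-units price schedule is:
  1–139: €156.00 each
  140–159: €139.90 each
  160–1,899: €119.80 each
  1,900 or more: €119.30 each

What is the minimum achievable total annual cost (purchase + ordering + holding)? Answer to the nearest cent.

TC* ≈ €196,860.08

Holding cost per unit per year at price C is H = 0.30·C.
Candidates are each tier's EOQ (if it falls in that tier) and each price-break quantity.
EOQ at €156.00 = 87.0 (feasible in tier 1): TC = 1,610×€156.00 + (1,610/87.0)×110 + (87.0/2)×0.30×€156.00 = €255,231.43.
EOQ at €139.90 = 91.9 < 140, so use break Q=140: TC = 1,610×€139.90 + (1,610/140.0)×110 + (140.0/2)×0.30×€139.90 = €229,441.90.
EOQ at €119.80 = 99.3 < 160, so use break Q=160: TC = 1,610×€119.80 + (1,610/160.0)×110 + (160.0/2)×0.30×€119.80 = €196,860.08.
EOQ at €119.30 = 99.5 < 1900, so use break Q=1900: TC = 1,610×€119.30 + (1,610/1900.0)×110 + (1900.0/2)×0.30×€119.30 = €226,166.71.
Lowest total cost among the candidates is at Q = 160.0.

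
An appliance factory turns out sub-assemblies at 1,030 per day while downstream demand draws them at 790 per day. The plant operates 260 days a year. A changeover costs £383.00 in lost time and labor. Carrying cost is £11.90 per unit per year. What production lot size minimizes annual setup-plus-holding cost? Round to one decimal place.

Annual demand D = 790 × 260 = 205,400.
Production build-up factor (1 − d/p) = 1 − 790/1,030 = 0.2330.
Q* = √(2DS / (H(1 − d/p))) = √(2 × 205,400 × 383 / (11.9 × 0.2330)).
= √(157,336,400 / 2.7728) ≈ 7532.760.

Q* ≈ 7,532.8 sub-assemblies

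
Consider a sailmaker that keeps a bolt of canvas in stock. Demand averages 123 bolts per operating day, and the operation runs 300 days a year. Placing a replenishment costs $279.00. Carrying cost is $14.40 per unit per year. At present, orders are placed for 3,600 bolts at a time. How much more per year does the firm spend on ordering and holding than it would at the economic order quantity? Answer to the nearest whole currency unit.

Annual demand D = 123 × 300 = 36,900.
EOQ = √(2DS/H) = √(2 × 36,900 × 279 / 14.4) ≈ 1195.77.
Cost at Q* = (D/Q*)S + (Q*/2)H = √(2DSH) ≈ $17,219.14.
Cost at Q = 3,600: (36,900/3,600)×279 + (3,600/2)×14.4 = $2,859.75 + $25,920.00 = $28,779.75.
Excess = $28,779.75 − $17,219.14 = $11,560.61.

Extra cost ≈ $11,561 per year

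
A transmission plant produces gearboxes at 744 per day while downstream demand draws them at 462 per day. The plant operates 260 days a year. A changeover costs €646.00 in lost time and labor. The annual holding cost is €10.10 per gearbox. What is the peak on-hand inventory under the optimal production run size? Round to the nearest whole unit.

Annual demand D = 462 × 260 = 120,120.
Production build-up factor (1 − d/p) = 1 − 462/744 = 0.3790.
Q* = √(2DS / (H(1 − d/p))) = √(2 × 120,120 × 646 / (10.1 × 0.3790)).
= √(155,195,040 / 3.8282) ≈ 6367.078.
Maximum inventory = Q*(1 − d/p) = 6367.078 × 0.3790 ≈ 2413.328.

I_max ≈ 2,413 gearboxes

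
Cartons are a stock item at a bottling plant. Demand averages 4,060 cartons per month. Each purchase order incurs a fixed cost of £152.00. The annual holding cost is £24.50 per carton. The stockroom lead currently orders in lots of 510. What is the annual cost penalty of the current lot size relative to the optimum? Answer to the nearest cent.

Annual demand D = 4,060 × 12 = 48,720.
EOQ = √(2DS/H) = √(2 × 48,720 × 152 / 24.5) ≈ 777.51.
Cost at Q* = (D/Q*)S + (Q*/2)H = √(2DSH) ≈ £19,049.06.
Cost at Q = 510: (48,720/510)×152 + (510/2)×24.5 = £14,520.47 + £6,247.50 = £20,767.97.
Excess = £20,767.97 − £19,049.06 = £1,718.91.

Extra cost ≈ £1,718.91 per year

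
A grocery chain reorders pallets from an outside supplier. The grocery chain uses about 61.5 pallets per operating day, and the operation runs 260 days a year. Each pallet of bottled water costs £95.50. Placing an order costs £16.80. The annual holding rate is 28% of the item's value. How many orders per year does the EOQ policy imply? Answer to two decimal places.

Annual demand D = 61.5 × 260 = 15,990.
Holding cost H = 0.28 × £95.50 = £26.7400 per unit per year.
Q* = √(2DS/H) = √(2 × 15,990 × 16.8 / 26.74) ≈ 141.75.
Orders per year = D / Q* = 15,990 / 141.75 ≈ 112.807.

N ≈ 112.81 orders per year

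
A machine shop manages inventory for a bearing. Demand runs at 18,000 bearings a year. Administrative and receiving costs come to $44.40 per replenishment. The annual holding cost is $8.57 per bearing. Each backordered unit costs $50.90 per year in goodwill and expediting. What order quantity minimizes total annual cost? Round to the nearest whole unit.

Q* ≈ 467 bearings

With planned backorders, Q* = √(2DS/H) · √((H+B)/B).
√(2DS/H) = √(2 × 18,000 × 44.4 / 8.57) = 431.869.
√((H+B)/B) = √((8.57+50.9)/50.9) = 1.0809.
Q* ≈ 466.812.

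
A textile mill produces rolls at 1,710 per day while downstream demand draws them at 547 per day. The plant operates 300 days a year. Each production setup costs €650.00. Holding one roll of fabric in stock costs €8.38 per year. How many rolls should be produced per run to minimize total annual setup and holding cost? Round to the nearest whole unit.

Q* ≈ 6,118 rolls

Annual demand D = 547 × 300 = 164,100.
Production build-up factor (1 − d/p) = 1 − 547/1,710 = 0.6801.
Q* = √(2DS / (H(1 − d/p))) = √(2 × 164,100 × 650 / (8.38 × 0.6801)).
= √(213,330,000 / 5.6994) ≈ 6118.038.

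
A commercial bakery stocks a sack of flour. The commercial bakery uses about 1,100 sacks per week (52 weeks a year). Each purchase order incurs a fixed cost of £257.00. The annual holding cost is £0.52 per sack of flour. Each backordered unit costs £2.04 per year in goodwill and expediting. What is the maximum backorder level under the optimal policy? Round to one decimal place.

S* ≈ 1,711.0 sacks

Annual demand D = 1,100 × 52 = 57,200.
With planned backorders, Q* = √(2DS/H) · √((H+B)/B).
√(2DS/H) = √(2 × 57,200 × 257 / 0.52) = 7519.308.
√((H+B)/B) = √((0.52+2.04)/2.04) = 1.1202.
Q* ≈ 8423.310.
S* = Q* · H/(H+B) = 8423.310 × 0.52/2.56 ≈ 1710.985.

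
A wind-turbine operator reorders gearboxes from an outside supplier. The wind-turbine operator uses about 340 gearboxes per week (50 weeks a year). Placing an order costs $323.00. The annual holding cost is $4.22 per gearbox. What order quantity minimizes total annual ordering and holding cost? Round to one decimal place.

Annual demand D = 340 × 50 = 17,000.
EOQ = √(2DS / H) = √(2 × 17,000 × 323 / 4.22).
= √(10,982,000 / 4.22) = √2,602,369.6682 ≈ 1613.186.

Q* ≈ 1,613.2 gearboxes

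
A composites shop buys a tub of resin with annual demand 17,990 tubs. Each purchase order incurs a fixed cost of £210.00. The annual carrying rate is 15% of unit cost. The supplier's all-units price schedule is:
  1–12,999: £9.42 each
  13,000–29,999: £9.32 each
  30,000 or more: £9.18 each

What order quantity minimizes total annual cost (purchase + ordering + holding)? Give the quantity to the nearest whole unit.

Holding cost per unit per year at price C is H = 0.15·C.
For each price level, check whether its EOQ is feasible; otherwise the best quantity at that price is the breakpoint.
EOQ at £9.42 = 2312.4 (feasible in tier 1): TC = 17,990×£9.42 + (17,990/2312.4)×210 + (2312.4/2)×0.15×£9.42 = £172,733.27.
EOQ at £9.32 = 2324.8 < 13000, so use break Q=13000: TC = 17,990×£9.32 + (17,990/13000.0)×210 + (13000.0/2)×0.15×£9.32 = £177,044.41.
EOQ at £9.18 = 2342.5 < 30000, so use break Q=30000: TC = 17,990×£9.18 + (17,990/30000.0)×210 + (30000.0/2)×0.15×£9.18 = £185,929.13.
Lowest total cost is £172,733.27 at Q = 2312.4.

Q* ≈ 2,312 tubs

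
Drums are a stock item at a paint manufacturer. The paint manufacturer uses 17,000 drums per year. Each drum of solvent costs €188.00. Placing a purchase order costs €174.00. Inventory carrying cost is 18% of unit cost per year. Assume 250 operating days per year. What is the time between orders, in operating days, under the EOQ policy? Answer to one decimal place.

Holding cost H = 0.18 × €188.00 = €33.8400 per unit per year.
The optimal lot size = √(2DS/H) = √(2 × 17,000 × 174 / 33.84) ≈ 418.12.
Cycle time = Q*/D × 250 = 418.12 / 17,000 × 250 ≈ 6.149 days.

T ≈ 6.1 days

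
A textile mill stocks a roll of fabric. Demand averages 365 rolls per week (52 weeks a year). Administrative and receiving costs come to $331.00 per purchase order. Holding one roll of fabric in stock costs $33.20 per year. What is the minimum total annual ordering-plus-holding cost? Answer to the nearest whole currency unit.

Annual demand D = 365 × 52 = 18,980.
Q* = √(2DS/H) = √(2 × 18,980 × 331 / 33.2) ≈ 615.19.
At Q*, ordering cost (D/Q*)S equals holding cost (Q*/2)H, each = √(DSH/2).
Minimum total = √(2DSH) = √(2 × 18,980 × 331 × 33.2) ≈ 20424.251.

TC* ≈ $20,424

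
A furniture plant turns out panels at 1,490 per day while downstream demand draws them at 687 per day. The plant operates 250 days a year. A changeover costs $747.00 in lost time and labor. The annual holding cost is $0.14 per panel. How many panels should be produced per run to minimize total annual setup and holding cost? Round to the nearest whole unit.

Q* ≈ 58,317 panels

Annual demand D = 687 × 250 = 171,750.
Production build-up factor (1 − d/p) = 1 − 687/1,490 = 0.5389.
Q* = √(2DS / (H(1 − d/p))) = √(2 × 171,750 × 747 / (0.14 × 0.5389)).
= √(256,594,500 / 0.0754) ≈ 58316.979.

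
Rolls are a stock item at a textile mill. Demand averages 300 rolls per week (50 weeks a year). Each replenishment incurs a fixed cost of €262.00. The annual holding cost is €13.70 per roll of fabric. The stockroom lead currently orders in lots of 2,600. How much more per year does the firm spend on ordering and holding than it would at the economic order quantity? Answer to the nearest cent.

Extra cost ≈ €8,944.54 per year

Annual demand D = 300 × 50 = 15,000.
EOQ = √(2DS/H) = √(2 × 15,000 × 262 / 13.7) ≈ 757.44.
Cost at Q* = (D/Q*)S + (Q*/2)H = √(2DSH) ≈ €10,376.99.
Cost at Q = 2,600: (15,000/2,600)×262 + (2,600/2)×13.7 = €1,511.54 + €17,810.00 = €19,321.54.
Excess = €19,321.54 − €10,376.99 = €8,944.54.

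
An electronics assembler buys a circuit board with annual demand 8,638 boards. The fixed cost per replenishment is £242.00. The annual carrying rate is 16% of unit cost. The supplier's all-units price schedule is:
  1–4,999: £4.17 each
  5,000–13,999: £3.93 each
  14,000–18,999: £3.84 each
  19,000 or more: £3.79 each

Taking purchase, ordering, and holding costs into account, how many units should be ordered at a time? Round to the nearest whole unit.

Q* ≈ 5,000 boards

Holding cost per unit per year at price C is H = 0.16·C.
Evaluate total cost at each tier's feasible EOQ or, if the EOQ is below the tier, at the tier's minimum quantity.
EOQ at £4.17 = 2503.2 (feasible in tier 1): TC = 8,638×£4.17 + (8,638/2503.2)×242 + (2503.2/2)×0.16×£4.17 = £37,690.62.
EOQ at £3.93 = 2578.5 < 5000, so use break Q=5000: TC = 8,638×£3.93 + (8,638/5000.0)×242 + (5000.0/2)×0.16×£3.93 = £35,937.42.
EOQ at £3.84 = 2608.6 < 14000, so use break Q=14000: TC = 8,638×£3.84 + (8,638/14000.0)×242 + (14000.0/2)×0.16×£3.84 = £37,620.03.
EOQ at £3.79 = 2625.7 < 19000, so use break Q=19000: TC = 8,638×£3.79 + (8,638/19000.0)×242 + (19000.0/2)×0.16×£3.79 = £38,608.84.
Lowest total cost is £35,937.42 at Q = 5000.0.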